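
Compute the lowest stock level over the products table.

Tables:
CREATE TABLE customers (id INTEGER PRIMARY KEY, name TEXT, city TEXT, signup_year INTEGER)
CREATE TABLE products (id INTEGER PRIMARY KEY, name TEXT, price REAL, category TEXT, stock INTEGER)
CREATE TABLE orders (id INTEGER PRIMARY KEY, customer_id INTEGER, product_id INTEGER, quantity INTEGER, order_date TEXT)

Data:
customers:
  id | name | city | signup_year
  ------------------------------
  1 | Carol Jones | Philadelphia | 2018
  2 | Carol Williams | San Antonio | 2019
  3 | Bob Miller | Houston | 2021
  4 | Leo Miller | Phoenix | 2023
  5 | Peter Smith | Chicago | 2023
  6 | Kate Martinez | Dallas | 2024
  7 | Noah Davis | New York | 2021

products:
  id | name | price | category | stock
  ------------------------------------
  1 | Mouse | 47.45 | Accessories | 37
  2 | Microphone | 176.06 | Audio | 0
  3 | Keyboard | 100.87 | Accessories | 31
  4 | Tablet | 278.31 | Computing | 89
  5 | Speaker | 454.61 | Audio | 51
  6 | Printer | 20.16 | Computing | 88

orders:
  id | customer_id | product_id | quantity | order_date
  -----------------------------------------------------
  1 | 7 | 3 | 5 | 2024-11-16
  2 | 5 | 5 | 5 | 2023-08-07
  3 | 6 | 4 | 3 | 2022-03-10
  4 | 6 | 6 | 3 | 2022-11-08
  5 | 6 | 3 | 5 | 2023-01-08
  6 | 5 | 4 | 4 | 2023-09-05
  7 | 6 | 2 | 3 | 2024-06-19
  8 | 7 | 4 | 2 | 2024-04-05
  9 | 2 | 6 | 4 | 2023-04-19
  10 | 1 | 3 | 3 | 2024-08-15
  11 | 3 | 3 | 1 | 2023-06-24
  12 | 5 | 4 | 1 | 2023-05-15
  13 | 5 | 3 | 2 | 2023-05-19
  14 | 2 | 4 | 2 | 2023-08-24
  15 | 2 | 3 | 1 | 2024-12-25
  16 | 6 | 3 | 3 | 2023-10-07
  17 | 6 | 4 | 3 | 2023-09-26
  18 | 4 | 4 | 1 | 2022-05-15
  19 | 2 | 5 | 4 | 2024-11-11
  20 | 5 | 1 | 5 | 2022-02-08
SELECT MIN(stock) FROM products

Execution result:
0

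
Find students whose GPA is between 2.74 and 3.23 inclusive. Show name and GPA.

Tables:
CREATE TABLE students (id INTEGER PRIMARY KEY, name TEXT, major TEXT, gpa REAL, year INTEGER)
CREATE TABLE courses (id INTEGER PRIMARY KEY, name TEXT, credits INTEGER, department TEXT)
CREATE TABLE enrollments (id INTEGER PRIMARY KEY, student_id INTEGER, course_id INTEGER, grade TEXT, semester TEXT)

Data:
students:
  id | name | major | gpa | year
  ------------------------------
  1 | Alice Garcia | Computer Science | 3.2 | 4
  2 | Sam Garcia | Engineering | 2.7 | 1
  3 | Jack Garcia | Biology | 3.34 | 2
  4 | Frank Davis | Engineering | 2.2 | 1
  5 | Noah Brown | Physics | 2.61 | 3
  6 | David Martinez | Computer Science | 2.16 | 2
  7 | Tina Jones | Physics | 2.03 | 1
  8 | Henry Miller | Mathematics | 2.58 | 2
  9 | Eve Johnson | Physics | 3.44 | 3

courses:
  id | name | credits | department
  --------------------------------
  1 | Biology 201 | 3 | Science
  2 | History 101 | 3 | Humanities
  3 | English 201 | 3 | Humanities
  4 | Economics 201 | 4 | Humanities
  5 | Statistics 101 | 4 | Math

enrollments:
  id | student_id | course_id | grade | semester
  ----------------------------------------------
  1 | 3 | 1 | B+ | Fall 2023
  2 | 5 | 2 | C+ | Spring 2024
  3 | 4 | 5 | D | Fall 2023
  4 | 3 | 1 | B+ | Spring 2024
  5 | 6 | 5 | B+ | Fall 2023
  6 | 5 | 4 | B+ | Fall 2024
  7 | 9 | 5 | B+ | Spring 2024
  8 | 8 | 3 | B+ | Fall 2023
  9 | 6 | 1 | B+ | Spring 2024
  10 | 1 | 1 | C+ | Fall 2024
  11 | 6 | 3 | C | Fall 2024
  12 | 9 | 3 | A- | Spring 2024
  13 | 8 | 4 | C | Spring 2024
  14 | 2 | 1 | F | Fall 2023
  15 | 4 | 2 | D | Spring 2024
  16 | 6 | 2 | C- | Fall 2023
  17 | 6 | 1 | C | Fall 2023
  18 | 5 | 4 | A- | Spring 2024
SELECT name, gpa FROM students WHERE gpa BETWEEN 2.74 AND 3.23

Execution result:
name | gpa
Alice Garcia | 3.20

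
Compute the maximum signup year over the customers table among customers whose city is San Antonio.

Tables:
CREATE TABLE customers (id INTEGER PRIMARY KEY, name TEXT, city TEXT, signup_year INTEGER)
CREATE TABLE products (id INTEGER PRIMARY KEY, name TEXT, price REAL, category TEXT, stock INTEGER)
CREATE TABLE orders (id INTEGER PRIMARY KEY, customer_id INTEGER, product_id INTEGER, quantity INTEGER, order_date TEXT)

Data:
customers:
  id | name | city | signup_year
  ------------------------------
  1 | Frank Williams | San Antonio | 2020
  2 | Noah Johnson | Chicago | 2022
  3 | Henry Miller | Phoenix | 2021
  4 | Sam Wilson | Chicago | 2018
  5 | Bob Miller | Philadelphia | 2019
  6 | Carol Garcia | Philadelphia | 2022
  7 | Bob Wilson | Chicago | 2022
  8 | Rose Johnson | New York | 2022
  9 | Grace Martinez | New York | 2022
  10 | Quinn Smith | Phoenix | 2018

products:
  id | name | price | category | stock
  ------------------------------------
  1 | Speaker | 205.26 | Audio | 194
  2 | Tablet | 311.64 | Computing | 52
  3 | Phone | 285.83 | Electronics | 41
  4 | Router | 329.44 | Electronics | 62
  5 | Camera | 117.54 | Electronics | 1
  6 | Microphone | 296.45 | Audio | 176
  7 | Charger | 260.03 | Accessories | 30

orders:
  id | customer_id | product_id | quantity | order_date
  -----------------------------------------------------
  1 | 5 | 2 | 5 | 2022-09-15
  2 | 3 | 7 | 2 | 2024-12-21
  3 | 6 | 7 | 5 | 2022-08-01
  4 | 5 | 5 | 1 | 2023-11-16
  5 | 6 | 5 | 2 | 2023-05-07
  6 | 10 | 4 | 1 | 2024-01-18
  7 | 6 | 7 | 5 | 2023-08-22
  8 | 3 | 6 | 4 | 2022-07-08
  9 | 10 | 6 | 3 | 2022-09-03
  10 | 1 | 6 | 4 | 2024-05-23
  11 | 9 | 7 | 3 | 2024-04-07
SELECT MAX(signup_year) FROM customers WHERE city = 'San Antonio'

Execution result:
2020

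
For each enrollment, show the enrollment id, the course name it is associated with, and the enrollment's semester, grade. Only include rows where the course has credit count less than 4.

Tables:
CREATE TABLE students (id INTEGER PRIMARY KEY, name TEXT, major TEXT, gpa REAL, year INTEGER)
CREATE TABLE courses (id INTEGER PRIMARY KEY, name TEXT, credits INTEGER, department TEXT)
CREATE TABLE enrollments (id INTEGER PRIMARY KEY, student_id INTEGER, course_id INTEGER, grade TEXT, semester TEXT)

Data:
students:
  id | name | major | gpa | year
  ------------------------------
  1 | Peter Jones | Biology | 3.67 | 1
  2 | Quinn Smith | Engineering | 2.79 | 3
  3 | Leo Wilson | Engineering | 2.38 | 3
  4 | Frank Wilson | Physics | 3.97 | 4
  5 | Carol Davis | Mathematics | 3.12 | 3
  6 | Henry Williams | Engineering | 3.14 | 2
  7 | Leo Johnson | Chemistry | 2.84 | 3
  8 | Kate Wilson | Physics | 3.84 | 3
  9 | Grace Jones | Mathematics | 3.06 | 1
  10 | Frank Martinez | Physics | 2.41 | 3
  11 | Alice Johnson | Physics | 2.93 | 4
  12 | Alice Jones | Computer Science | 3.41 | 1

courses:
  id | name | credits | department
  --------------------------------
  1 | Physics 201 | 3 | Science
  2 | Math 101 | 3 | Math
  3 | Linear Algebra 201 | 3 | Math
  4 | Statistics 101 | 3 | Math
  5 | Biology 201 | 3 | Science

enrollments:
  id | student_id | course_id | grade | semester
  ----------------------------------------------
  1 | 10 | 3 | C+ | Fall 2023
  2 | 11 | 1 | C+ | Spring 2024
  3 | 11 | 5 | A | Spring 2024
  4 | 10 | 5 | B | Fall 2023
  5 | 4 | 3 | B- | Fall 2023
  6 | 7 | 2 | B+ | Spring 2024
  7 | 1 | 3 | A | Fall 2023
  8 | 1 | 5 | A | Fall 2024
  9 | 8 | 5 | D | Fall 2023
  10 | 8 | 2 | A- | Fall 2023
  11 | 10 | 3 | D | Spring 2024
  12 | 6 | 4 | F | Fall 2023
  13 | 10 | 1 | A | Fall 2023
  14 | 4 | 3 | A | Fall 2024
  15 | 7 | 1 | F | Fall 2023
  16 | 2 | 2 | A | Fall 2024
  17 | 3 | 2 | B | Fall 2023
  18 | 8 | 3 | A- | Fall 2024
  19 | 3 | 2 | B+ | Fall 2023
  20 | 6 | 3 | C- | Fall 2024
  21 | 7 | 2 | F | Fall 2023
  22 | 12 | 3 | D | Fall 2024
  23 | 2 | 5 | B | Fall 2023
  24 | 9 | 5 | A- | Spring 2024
SELECT c.id, p.name AS course, c.semester, c.grade FROM enrollments c JOIN courses p ON c.course_id = p.id WHERE p.credits < 4

Execution result:
id | course | semester | grade
1 | Linear Algebra 201 | Fall 2023 | C+
2 | Physics 201 | Spring 2024 | C+
3 | Biology 201 | Spring 2024 | A
4 | Biology 201 | Fall 2023 | B
5 | Linear Algebra 201 | Fall 2023 | B-
6 | Math 101 | Spring 2024 | B+
7 | Linear Algebra 201 | Fall 2023 | A
8 | Biology 201 | Fall 2024 | A
9 | Biology 201 | Fall 2023 | D
10 | Math 101 | Fall 2023 | A-
11 | Linear Algebra 201 | Spring 2024 | D
12 | Statistics 101 | Fall 2023 | F
13 | Physics 201 | Fall 2023 | A
14 | Linear Algebra 201 | Fall 2024 | A
15 | Physics 201 | Fall 2023 | F
16 | Math 101 | Fall 2024 | A
17 | Math 101 | Fall 2023 | B
18 | Linear Algebra 201 | Fall 2024 | A-
19 | Math 101 | Fall 2023 | B+
20 | Linear Algebra 201 | Fall 2024 | C-
21 | Math 101 | Fall 2023 | F
22 | Linear Algebra 201 | Fall 2024 | D
23 | Biology 201 | Fall 2023 | B
24 | Biology 201 | Spring 2024 | A-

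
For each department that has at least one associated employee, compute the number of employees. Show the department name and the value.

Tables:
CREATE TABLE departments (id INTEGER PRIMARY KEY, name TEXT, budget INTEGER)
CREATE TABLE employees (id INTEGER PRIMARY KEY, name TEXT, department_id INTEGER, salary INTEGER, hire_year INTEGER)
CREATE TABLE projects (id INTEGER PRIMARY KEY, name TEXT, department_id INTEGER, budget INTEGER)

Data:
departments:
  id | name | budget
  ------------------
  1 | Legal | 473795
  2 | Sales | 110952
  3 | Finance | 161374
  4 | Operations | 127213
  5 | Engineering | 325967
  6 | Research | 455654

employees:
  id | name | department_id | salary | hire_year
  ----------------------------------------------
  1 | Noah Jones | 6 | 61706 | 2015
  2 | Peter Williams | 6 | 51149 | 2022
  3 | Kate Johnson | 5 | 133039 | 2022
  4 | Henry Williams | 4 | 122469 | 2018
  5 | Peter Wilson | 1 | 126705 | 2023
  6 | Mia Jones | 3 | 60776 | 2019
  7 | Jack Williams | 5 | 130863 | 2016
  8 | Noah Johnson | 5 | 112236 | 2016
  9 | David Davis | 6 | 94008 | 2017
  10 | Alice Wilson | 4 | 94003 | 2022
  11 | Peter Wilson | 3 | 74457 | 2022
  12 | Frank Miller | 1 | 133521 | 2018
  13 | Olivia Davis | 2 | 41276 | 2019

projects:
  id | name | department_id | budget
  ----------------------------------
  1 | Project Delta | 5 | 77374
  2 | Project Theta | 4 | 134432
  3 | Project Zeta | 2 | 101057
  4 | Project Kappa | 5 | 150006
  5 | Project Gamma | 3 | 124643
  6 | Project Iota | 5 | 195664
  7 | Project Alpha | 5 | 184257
SELECT p.name, COUNT(*) AS n FROM employees c JOIN departments p ON c.department_id = p.id GROUP BY p.id, p.name

Execution result:
name | n
Legal | 2
Sales | 1
Finance | 2
Operations | 2
Engineering | 3
Research | 3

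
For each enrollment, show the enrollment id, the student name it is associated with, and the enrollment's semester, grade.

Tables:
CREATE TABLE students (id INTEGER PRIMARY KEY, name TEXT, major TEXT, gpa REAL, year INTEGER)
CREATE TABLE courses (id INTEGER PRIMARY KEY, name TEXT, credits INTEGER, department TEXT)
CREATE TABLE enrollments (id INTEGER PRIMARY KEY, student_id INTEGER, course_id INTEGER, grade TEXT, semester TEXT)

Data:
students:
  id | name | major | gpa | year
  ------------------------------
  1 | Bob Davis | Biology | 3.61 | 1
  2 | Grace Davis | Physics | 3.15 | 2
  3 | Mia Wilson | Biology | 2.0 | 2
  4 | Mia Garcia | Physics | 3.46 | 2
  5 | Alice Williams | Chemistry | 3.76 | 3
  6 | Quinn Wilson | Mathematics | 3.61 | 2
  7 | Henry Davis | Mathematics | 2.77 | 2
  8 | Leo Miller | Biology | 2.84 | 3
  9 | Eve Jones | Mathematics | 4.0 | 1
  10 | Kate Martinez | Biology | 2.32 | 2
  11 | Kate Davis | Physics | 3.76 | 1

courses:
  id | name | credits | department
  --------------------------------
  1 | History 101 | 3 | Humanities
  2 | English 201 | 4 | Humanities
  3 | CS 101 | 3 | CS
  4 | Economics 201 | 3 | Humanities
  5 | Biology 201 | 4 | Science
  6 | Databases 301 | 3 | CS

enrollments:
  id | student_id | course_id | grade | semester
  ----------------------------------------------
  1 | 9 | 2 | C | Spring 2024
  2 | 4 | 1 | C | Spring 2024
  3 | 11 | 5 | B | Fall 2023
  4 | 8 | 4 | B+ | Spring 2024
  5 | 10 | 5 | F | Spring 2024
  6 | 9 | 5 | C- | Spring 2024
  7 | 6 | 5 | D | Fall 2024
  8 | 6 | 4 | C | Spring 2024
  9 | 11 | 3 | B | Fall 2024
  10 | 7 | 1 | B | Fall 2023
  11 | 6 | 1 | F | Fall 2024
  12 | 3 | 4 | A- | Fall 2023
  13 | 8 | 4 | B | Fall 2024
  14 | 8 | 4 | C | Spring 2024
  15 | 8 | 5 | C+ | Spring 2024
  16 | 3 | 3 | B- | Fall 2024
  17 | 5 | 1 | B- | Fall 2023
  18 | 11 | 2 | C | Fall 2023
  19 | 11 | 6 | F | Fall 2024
SELECT c.id, p.name AS student, c.semester, c.grade FROM enrollments c JOIN students p ON c.student_id = p.id

Execution result:
id | student | semester | grade
1 | Eve Jones | Spring 2024 | C
2 | Mia Garcia | Spring 2024 | C
3 | Kate Davis | Fall 2023 | B
4 | Leo Miller | Spring 2024 | B+
5 | Kate Martinez | Spring 2024 | F
6 | Eve Jones | Spring 2024 | C-
7 | Quinn Wilson | Fall 2024 | D
8 | Quinn Wilson | Spring 2024 | C
9 | Kate Davis | Fall 2024 | B
10 | Henry Davis | Fall 2023 | B
11 | Quinn Wilson | Fall 2024 | F
12 | Mia Wilson | Fall 2023 | A-
13 | Leo Miller | Fall 2024 | B
14 | Leo Miller | Spring 2024 | C
15 | Leo Miller | Spring 2024 | C+
16 | Mia Wilson | Fall 2024 | B-
17 | Alice Williams | Fall 2023 | B-
18 | Kate Davis | Fall 2023 | C
19 | Kate Davis | Fall 2024 | F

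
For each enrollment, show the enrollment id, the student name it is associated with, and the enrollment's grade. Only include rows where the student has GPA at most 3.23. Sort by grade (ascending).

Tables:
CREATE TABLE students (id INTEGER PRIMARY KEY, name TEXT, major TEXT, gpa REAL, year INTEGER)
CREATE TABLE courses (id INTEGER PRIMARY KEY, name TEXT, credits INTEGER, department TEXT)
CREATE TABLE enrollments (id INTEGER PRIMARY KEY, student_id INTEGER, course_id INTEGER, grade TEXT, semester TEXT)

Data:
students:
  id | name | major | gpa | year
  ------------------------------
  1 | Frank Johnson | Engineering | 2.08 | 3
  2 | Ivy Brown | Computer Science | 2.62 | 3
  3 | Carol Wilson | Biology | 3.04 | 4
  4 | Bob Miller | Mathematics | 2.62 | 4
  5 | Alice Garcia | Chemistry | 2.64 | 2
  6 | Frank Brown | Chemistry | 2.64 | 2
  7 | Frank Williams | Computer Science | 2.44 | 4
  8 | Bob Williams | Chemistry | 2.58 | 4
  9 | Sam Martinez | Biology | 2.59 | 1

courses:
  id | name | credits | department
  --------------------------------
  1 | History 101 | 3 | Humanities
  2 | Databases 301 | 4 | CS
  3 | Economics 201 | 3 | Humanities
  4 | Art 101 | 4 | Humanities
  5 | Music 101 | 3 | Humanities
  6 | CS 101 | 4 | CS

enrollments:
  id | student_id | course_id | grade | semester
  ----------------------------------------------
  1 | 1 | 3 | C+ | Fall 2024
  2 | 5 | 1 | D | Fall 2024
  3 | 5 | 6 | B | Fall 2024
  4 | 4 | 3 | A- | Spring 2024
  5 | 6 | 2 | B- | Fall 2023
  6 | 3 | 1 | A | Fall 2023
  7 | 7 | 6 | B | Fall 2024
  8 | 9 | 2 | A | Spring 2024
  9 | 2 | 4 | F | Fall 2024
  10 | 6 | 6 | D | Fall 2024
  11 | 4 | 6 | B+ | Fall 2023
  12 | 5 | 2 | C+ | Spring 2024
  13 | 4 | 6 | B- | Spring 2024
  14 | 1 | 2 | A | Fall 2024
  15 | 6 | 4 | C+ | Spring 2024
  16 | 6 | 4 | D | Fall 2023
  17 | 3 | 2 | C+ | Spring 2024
SELECT c.id, p.name AS student, c.grade FROM enrollments c JOIN students p ON c.student_id = p.id WHERE p.gpa <= 3.23 ORDER BY c.grade ASC

Execution result:
id | student | grade
6 | Carol Wilson | A
8 | Sam Martinez | A
14 | Frank Johnson | A
4 | Bob Miller | A-
3 | Alice Garcia | B
7 | Frank Williams | B
11 | Bob Miller | B+
5 | Frank Brown | B-
13 | Bob Miller | B-
1 | Frank Johnson | C+
12 | Alice Garcia | C+
15 | Frank Brown | C+
17 | Carol Wilson | C+
2 | Alice Garcia | D
10 | Frank Brown | D
16 | Frank Brown | D
9 | Ivy Brown | F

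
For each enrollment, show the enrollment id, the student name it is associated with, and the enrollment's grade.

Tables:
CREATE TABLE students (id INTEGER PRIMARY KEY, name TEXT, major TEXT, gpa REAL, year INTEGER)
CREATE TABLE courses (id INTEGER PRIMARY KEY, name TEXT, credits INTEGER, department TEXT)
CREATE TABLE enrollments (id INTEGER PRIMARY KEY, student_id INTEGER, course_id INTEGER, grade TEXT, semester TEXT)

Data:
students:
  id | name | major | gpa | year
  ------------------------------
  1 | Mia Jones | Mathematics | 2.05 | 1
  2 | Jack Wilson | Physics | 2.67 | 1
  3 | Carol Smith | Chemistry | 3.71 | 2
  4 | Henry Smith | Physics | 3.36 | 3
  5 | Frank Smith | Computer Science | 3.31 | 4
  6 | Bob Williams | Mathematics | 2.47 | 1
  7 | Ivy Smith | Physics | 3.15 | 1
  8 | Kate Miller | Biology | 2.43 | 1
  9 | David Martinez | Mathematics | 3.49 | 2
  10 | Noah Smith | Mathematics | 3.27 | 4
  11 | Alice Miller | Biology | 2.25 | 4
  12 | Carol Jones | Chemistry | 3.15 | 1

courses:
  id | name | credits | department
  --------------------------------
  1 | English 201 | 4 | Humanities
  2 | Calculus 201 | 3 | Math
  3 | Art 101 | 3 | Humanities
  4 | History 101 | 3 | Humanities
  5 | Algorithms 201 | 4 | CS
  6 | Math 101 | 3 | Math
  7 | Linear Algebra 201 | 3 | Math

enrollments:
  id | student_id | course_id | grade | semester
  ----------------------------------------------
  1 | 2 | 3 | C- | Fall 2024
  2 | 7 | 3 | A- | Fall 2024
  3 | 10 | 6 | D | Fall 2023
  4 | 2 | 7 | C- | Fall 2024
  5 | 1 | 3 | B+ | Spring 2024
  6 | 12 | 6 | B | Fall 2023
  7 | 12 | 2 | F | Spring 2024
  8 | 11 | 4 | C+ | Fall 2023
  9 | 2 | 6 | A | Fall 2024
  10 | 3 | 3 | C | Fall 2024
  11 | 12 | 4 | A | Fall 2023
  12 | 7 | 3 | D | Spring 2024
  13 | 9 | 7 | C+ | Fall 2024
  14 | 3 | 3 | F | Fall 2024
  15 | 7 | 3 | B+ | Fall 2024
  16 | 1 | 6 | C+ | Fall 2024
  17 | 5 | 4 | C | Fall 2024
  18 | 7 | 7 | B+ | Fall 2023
SELECT c.id, p.name AS student, c.grade FROM enrollments c JOIN students p ON c.student_id = p.id

Execution result:
id | student | grade
1 | Jack Wilson | C-
2 | Ivy Smith | A-
3 | Noah Smith | D
4 | Jack Wilson | C-
5 | Mia Jones | B+
6 | Carol Jones | B
7 | Carol Jones | F
8 | Alice Miller | C+
9 | Jack Wilson | A
10 | Carol Smith | C
11 | Carol Jones | A
12 | Ivy Smith | D
13 | David Martinez | C+
14 | Carol Smith | F
15 | Ivy Smith | B+
16 | Mia Jones | C+
17 | Frank Smith | C
18 | Ivy Smith | B+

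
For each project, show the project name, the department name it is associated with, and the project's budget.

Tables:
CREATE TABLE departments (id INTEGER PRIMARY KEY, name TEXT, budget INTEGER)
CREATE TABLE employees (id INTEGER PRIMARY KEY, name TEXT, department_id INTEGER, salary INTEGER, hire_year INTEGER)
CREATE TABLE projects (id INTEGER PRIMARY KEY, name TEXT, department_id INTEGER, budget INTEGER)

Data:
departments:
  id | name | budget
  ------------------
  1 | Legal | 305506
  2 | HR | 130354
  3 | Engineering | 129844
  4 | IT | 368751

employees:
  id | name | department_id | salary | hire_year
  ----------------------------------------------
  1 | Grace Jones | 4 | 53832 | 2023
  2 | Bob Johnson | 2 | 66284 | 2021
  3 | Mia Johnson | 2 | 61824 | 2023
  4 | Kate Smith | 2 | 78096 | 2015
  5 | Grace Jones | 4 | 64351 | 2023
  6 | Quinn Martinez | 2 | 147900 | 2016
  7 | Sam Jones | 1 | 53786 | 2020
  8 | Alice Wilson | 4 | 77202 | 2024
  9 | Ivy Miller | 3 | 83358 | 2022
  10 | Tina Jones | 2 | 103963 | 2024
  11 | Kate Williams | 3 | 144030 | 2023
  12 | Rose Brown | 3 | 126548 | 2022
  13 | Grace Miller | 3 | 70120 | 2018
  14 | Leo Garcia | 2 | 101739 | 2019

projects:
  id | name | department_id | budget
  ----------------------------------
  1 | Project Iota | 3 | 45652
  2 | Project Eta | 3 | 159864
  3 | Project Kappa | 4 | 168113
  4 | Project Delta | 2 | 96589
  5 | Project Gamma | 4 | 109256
SELECT c.name, p.name AS department, c.budget FROM projects c JOIN departments p ON c.department_id = p.id

Execution result:
name | department | budget
Project Iota | Engineering | 45652
Project Eta | Engineering | 159864
Project Kappa | IT | 168113
Project Delta | HR | 96589
Project Gamma | IT | 109256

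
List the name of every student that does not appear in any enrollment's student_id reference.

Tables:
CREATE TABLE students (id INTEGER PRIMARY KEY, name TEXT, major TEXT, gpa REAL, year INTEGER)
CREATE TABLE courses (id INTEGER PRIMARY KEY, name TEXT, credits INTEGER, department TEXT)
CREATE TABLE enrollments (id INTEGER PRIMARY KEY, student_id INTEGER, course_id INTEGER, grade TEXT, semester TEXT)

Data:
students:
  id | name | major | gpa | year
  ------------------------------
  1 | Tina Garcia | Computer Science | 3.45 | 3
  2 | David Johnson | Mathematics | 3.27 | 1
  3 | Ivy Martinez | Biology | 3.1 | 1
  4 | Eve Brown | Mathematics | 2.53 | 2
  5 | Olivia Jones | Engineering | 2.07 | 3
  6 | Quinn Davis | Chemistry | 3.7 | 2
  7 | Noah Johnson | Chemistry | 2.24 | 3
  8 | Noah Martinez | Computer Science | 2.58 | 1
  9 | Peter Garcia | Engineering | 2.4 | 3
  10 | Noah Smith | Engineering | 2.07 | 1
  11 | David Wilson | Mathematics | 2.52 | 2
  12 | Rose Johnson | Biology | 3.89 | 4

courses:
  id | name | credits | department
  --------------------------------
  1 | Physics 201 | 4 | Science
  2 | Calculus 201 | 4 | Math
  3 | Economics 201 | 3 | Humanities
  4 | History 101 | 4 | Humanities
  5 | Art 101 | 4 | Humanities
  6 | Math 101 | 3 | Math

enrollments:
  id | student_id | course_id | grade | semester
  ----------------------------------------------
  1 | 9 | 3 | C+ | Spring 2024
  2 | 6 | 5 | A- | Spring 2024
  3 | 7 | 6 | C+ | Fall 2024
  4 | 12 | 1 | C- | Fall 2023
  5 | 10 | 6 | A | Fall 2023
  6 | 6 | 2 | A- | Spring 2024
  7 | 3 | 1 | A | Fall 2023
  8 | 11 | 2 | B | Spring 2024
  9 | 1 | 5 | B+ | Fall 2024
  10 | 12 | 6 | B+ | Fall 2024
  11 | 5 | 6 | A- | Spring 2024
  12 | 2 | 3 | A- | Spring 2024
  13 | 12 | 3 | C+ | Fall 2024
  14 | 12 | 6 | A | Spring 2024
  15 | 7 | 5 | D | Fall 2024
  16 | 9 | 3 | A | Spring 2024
SELECT p.name FROM students p LEFT JOIN enrollments c ON c.student_id = p.id WHERE c.id IS NULL

Execution result:
name
Eve Brown
Noah Martinez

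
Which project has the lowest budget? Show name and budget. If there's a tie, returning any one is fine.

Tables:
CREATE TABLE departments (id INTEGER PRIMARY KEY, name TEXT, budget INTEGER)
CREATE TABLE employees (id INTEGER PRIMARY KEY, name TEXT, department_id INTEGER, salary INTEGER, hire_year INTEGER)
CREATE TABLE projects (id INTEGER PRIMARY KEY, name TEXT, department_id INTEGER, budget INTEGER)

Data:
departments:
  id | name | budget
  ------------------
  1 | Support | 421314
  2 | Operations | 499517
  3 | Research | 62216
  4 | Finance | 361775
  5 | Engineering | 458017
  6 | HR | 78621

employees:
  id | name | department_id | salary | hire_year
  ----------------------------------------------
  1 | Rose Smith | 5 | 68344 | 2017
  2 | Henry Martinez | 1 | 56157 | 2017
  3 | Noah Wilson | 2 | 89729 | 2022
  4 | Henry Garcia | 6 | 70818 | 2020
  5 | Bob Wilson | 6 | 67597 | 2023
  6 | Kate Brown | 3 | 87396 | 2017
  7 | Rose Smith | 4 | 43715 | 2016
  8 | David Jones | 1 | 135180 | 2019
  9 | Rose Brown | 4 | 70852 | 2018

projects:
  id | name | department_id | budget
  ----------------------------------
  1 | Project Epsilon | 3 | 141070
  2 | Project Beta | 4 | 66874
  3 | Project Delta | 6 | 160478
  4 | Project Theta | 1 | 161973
SELECT name, budget FROM projects ORDER BY budget ASC LIMIT 1

Execution result:
name | budget
Project Beta | 66874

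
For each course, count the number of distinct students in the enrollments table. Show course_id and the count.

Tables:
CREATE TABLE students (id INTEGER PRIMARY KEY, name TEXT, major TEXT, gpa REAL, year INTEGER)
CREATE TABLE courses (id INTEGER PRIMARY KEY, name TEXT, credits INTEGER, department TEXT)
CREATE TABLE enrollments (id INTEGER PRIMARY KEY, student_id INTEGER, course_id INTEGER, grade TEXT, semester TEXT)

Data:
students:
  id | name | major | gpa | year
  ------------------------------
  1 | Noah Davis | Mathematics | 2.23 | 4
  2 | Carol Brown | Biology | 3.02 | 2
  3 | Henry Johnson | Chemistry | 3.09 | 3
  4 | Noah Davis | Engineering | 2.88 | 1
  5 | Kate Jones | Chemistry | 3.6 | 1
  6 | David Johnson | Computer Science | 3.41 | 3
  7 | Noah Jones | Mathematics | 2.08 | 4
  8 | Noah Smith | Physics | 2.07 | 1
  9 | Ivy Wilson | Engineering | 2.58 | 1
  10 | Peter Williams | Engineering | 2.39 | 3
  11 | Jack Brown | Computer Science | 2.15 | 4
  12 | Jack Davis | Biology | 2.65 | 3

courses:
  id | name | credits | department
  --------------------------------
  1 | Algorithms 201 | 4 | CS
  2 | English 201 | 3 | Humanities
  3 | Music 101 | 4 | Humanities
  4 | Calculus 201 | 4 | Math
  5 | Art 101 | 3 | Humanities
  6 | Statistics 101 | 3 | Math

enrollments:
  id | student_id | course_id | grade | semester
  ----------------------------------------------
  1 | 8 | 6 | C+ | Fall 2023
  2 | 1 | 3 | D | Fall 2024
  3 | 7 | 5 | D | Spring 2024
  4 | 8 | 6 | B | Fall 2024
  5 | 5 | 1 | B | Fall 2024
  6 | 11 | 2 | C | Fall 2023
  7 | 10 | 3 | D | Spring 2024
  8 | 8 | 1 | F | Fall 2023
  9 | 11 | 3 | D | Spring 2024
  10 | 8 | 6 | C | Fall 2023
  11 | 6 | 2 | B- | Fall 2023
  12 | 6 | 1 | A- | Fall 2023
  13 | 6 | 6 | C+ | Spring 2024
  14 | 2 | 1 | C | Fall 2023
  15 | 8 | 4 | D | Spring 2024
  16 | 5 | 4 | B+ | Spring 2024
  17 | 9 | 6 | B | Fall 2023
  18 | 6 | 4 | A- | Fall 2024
SELECT course_id, COUNT(DISTINCT student_id) AS distinct_student_count FROM enrollments GROUP BY course_id

Execution result:
course_id | distinct_student_count
1 | 4
2 | 2
3 | 3
4 | 3
5 | 1
6 | 3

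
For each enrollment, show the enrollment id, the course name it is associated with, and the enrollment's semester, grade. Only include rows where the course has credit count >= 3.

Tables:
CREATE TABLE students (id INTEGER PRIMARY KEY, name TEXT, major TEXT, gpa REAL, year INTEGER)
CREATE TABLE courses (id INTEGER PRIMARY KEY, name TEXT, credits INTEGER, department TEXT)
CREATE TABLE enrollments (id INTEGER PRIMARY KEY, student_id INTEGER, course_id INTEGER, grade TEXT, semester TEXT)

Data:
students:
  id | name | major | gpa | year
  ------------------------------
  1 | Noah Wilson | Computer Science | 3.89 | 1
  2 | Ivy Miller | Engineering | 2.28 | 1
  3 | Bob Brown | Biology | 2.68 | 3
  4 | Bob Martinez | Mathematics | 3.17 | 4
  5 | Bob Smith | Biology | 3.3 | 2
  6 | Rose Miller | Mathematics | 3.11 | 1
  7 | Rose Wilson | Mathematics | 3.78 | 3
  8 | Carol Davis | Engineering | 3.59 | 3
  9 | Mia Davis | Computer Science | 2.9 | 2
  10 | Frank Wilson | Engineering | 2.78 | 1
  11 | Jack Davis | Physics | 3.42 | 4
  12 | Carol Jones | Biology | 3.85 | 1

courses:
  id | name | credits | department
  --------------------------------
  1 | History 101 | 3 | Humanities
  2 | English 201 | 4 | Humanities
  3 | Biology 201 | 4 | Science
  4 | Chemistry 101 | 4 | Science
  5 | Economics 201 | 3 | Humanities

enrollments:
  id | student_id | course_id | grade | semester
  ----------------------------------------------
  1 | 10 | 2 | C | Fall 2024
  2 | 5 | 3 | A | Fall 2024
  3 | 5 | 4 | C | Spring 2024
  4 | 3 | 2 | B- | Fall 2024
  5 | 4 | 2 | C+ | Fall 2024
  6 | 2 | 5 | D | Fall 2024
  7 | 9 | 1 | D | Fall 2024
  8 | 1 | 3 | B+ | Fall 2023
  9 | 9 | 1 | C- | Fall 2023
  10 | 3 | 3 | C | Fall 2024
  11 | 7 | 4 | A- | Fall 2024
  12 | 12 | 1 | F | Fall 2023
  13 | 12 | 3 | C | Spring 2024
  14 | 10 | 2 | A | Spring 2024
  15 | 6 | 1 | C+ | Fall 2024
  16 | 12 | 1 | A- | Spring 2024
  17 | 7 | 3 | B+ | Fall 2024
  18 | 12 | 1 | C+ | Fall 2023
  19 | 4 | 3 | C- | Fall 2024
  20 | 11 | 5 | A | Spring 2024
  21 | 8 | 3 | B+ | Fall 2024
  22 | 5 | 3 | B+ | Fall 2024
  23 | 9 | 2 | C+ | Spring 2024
SELECT c.id, p.name AS course, c.semester, c.grade FROM enrollments c JOIN courses p ON c.course_id = p.id WHERE p.credits >= 3

Execution result:
id | course | semester | grade
1 | English 201 | Fall 2024 | C
2 | Biology 201 | Fall 2024 | A
3 | Chemistry 101 | Spring 2024 | C
4 | English 201 | Fall 2024 | B-
5 | English 201 | Fall 2024 | C+
6 | Economics 201 | Fall 2024 | D
7 | History 101 | Fall 2024 | D
8 | Biology 201 | Fall 2023 | B+
9 | History 101 | Fall 2023 | C-
10 | Biology 201 | Fall 2024 | C
11 | Chemistry 101 | Fall 2024 | A-
12 | History 101 | Fall 2023 | F
13 | Biology 201 | Spring 2024 | C
14 | English 201 | Spring 2024 | A
15 | History 101 | Fall 2024 | C+
16 | History 101 | Spring 2024 | A-
17 | Biology 201 | Fall 2024 | B+
18 | History 101 | Fall 2023 | C+
19 | Biology 201 | Fall 2024 | C-
20 | Economics 201 | Spring 2024 | A
21 | Biology 201 | Fall 2024 | B+
22 | Biology 201 | Fall 2024 | B+
23 | English 201 | Spring 2024 | C+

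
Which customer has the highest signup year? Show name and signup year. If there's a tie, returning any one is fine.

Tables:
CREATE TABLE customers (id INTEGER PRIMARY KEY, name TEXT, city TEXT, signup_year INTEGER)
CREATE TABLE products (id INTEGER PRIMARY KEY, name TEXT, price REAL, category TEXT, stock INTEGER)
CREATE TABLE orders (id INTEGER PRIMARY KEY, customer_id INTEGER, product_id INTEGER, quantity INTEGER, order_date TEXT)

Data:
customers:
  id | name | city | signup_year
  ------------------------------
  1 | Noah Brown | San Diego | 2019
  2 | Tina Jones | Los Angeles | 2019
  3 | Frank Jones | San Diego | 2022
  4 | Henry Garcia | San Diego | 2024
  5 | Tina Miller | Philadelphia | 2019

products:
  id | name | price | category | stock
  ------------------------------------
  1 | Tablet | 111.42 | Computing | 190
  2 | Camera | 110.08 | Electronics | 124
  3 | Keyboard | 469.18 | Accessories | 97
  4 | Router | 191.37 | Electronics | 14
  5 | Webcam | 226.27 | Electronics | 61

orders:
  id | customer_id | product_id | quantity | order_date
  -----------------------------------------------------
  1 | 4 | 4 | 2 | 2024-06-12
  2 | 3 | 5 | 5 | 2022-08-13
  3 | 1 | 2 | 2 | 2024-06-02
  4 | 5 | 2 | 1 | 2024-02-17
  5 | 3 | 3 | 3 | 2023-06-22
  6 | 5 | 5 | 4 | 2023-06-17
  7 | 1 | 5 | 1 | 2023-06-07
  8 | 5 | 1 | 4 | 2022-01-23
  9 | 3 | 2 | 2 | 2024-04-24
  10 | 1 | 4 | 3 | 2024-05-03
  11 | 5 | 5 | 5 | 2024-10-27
SELECT name, signup_year FROM customers ORDER BY signup_year DESC LIMIT 1

Execution result:
name | signup_year
Henry Garcia | 2024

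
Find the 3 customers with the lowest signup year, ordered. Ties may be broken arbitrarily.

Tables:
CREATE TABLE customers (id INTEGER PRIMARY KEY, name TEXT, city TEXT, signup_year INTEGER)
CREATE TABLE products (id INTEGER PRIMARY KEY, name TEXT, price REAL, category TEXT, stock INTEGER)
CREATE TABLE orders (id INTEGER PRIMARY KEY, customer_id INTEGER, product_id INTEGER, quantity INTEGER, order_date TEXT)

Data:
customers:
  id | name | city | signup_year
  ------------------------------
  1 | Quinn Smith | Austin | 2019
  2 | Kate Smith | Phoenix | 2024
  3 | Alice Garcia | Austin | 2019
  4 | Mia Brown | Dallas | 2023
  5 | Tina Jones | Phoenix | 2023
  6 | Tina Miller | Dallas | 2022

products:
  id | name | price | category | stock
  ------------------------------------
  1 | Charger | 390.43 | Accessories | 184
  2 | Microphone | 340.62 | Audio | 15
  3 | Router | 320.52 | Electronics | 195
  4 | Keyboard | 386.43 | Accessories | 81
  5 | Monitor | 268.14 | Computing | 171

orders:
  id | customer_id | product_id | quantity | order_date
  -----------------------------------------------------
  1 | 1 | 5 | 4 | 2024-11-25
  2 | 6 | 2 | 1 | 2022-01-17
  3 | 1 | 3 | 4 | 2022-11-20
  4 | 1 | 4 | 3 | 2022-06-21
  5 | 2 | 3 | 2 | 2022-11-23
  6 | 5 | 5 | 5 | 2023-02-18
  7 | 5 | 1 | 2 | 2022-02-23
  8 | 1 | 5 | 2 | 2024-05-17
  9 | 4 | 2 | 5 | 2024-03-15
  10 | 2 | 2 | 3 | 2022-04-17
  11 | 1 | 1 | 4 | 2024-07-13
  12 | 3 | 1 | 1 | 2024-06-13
SELECT name, signup_year FROM customers ORDER BY signup_year ASC LIMIT 3

Execution result:
name | signup_year
Quinn Smith | 2019
Alice Garcia | 2019
Tina Miller | 2022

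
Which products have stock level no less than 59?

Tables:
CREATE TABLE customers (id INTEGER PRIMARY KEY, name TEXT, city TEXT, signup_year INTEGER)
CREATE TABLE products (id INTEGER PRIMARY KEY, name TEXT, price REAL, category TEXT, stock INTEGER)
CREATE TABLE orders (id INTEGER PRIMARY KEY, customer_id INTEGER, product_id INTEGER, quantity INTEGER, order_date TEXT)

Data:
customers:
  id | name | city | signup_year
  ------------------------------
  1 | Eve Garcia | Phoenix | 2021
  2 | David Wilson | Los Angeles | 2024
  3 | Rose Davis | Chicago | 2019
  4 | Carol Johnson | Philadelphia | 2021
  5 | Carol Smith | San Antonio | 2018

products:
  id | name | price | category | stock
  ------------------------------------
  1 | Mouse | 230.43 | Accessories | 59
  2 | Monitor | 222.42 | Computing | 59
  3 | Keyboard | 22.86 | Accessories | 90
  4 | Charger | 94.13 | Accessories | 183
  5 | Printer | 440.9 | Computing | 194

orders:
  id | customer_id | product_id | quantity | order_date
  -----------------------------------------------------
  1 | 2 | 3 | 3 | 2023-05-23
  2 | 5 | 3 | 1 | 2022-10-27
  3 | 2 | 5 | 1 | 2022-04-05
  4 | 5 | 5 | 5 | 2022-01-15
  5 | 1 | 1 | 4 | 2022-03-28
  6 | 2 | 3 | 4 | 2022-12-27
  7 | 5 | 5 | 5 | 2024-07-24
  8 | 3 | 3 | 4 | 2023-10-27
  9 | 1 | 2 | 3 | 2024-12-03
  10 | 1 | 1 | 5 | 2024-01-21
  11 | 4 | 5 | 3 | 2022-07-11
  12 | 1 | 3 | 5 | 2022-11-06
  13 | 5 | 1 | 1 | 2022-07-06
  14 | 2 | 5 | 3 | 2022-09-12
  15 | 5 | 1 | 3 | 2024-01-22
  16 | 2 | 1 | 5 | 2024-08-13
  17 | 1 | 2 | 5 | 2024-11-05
SELECT name, stock FROM products WHERE stock >= 59

Execution result:
name | stock
Mouse | 59
Monitor | 59
Keyboard | 90
Charger | 183
Printer | 194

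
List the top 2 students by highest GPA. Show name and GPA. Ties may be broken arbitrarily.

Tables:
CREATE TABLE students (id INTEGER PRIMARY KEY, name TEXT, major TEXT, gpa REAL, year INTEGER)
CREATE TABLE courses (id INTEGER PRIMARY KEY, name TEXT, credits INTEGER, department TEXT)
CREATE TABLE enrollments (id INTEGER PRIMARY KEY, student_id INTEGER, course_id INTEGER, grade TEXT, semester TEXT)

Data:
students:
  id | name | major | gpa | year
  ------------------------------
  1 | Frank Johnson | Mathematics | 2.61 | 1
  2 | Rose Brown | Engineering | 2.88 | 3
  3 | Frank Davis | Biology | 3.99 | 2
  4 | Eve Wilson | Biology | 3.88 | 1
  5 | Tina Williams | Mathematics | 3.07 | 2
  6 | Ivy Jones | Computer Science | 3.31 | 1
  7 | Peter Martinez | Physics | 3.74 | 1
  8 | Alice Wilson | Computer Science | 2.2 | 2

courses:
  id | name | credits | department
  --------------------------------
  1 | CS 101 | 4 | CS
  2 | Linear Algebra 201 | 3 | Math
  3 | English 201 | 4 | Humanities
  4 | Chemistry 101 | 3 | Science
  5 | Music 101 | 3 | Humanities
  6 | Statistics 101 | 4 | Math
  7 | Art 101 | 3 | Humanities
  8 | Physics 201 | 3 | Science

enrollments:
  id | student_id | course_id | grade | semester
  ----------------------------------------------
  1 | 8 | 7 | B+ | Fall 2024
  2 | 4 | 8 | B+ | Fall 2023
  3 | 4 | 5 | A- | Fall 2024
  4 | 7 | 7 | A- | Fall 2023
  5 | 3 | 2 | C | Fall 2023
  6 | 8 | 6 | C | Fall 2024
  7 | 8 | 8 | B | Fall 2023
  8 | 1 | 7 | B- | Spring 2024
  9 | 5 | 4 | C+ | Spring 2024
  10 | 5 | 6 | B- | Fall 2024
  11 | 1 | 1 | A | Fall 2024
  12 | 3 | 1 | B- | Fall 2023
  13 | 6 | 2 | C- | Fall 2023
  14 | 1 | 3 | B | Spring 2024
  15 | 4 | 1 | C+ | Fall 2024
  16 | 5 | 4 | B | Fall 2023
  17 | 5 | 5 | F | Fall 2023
SELECT name, gpa FROM students ORDER BY gpa DESC LIMIT 2

Execution result:
name | gpa
Frank Davis | 3.99
Eve Wilson | 3.88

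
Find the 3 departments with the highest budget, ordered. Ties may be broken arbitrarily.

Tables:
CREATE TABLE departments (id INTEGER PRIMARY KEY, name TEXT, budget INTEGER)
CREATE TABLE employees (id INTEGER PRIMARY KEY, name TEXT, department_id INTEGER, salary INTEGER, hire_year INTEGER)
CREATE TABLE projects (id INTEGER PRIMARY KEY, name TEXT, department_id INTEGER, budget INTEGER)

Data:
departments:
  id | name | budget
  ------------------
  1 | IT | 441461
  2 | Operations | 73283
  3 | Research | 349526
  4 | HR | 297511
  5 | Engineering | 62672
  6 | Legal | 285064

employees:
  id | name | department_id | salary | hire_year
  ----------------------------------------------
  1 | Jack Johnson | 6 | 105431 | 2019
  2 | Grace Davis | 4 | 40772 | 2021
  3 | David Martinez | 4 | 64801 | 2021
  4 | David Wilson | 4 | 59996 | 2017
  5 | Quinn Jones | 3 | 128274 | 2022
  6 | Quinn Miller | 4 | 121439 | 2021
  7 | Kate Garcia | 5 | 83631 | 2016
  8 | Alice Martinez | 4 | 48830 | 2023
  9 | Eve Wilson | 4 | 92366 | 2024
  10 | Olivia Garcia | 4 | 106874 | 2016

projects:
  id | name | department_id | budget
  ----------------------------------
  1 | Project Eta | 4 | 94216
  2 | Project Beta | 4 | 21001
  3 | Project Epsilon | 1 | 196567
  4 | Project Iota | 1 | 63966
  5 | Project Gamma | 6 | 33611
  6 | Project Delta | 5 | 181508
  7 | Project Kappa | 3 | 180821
SELECT name, budget FROM departments ORDER BY budget DESC LIMIT 3

Execution result:
name | budget
IT | 441461
Research | 349526
HR | 297511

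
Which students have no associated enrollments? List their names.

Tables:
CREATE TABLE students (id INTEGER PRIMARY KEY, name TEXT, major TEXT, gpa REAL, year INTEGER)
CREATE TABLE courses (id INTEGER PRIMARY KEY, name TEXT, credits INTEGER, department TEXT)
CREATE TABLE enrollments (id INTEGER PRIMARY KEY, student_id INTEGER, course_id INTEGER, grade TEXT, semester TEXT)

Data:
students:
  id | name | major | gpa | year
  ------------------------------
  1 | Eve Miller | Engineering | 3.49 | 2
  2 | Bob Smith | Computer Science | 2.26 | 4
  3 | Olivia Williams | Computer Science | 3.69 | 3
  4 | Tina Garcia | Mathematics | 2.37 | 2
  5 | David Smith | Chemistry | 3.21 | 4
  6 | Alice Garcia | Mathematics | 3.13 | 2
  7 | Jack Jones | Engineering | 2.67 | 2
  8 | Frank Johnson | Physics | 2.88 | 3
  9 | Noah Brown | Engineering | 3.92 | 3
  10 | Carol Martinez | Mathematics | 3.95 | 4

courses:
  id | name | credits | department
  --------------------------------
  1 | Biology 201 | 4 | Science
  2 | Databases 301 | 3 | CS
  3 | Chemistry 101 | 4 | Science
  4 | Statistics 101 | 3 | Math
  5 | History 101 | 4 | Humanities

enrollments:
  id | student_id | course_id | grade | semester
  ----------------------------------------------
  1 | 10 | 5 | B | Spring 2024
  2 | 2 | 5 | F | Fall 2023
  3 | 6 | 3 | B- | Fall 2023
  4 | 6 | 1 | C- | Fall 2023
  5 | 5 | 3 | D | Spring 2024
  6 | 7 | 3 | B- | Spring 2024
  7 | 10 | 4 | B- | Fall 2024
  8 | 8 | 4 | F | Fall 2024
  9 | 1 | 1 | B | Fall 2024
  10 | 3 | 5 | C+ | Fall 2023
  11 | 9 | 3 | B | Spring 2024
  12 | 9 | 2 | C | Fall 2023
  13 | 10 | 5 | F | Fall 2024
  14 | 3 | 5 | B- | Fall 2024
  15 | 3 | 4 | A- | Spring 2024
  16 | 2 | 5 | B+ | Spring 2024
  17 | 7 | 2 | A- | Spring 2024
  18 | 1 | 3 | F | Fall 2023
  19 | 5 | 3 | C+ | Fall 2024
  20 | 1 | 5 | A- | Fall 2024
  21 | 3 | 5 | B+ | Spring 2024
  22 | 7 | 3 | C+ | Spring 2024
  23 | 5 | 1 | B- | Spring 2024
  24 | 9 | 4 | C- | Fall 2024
SELECT p.name FROM students p LEFT JOIN enrollments c ON c.student_id = p.id WHERE c.id IS NULL

Execution result:
Tina Garcia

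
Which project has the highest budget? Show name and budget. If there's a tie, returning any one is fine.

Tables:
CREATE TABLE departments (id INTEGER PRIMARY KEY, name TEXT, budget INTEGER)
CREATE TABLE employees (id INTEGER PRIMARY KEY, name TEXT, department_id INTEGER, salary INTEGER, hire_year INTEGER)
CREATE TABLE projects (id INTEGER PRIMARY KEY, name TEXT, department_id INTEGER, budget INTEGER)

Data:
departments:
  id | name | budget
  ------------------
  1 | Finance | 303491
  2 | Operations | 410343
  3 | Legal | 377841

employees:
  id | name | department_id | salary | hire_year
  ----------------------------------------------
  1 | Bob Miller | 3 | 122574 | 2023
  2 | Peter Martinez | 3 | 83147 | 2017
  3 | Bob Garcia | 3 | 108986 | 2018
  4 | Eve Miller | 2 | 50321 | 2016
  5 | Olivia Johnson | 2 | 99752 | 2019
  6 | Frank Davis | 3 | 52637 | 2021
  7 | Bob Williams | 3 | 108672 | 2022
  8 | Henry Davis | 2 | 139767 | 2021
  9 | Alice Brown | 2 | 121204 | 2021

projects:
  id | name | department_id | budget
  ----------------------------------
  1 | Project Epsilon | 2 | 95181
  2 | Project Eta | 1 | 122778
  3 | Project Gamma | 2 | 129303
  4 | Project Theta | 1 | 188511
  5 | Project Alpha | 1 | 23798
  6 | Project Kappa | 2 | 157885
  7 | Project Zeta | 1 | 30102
SELECT name, budget FROM projects ORDER BY budget DESC LIMIT 1

Execution result:
name | budget
Project Theta | 188511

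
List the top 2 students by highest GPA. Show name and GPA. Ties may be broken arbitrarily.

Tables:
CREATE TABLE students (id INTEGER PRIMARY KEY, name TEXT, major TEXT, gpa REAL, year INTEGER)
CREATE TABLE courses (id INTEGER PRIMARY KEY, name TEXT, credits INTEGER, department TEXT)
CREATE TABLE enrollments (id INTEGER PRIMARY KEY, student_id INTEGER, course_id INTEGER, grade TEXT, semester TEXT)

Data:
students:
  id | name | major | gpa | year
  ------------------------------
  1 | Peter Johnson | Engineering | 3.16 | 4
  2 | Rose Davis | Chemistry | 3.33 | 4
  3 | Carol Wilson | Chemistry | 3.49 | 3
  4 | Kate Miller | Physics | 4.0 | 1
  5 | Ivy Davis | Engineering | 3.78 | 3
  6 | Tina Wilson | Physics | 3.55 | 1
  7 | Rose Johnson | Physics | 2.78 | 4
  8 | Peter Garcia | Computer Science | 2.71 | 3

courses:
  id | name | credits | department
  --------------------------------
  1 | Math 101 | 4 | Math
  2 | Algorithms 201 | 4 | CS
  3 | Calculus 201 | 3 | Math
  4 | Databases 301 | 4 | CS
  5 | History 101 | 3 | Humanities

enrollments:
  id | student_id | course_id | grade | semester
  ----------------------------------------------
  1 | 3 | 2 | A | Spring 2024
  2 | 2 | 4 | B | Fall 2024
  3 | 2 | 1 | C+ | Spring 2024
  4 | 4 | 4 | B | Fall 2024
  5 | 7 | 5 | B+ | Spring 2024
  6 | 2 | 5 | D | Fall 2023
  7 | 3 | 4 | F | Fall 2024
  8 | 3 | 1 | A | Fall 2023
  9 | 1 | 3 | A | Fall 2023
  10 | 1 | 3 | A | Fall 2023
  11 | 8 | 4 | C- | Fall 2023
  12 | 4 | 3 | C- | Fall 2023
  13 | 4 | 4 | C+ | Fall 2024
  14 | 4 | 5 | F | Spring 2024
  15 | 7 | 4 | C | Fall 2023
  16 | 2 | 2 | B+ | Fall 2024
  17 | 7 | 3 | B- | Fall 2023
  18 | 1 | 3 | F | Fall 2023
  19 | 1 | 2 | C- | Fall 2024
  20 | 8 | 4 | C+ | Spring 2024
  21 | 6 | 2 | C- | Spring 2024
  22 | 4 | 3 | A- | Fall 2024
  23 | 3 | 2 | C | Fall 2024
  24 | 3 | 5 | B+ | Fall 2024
SELECT name, gpa FROM students ORDER BY gpa DESC LIMIT 2

Execution result:
name | gpa
Kate Miller | 4.00
Ivy Davis | 3.78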